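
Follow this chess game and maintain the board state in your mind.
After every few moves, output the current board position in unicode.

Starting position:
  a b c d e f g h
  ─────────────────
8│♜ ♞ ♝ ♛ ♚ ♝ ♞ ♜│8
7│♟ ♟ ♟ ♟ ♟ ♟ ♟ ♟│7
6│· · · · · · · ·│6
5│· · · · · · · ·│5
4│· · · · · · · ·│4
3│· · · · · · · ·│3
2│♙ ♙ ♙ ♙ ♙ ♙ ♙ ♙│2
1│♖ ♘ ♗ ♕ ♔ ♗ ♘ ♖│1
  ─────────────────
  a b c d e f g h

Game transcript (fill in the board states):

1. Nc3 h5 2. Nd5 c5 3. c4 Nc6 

  a b c d e f g h
  ─────────────────
8│♜ · ♝ ♛ ♚ ♝ ♞ ♜│8
7│♟ ♟ · ♟ ♟ ♟ ♟ ·│7
6│· · ♞ · · · · ·│6
5│· · ♟ ♘ · · · ♟│5
4│· · ♙ · · · · ·│4
3│· · · · · · · ·│3
2│♙ ♙ · ♙ ♙ ♙ ♙ ♙│2
1│♖ · ♗ ♕ ♔ ♗ ♘ ♖│1
  ─────────────────
  a b c d e f g h

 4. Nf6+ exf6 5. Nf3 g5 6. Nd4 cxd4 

  a b c d e f g h
  ─────────────────
8│♜ · ♝ ♛ ♚ ♝ ♞ ♜│8
7│♟ ♟ · ♟ · ♟ · ·│7
6│· · ♞ · · ♟ · ·│6
5│· · · · · · ♟ ♟│5
4│· · ♙ ♟ · · · ·│4
3│· · · · · · · ·│3
2│♙ ♙ · ♙ ♙ ♙ ♙ ♙│2
1│♖ · ♗ ♕ ♔ ♗ · ♖│1
  ─────────────────
  a b c d e f g h

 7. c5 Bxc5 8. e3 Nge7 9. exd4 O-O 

  a b c d e f g h
  ─────────────────
8│♜ · ♝ ♛ · ♜ ♚ ·│8
7│♟ ♟ · ♟ ♞ ♟ · ·│7
6│· · ♞ · · ♟ · ·│6
5│· · ♝ · · · ♟ ♟│5
4│· · · ♙ · · · ·│4
3│· · · · · · · ·│3
2│♙ ♙ · ♙ · ♙ ♙ ♙│2
1│♖ · ♗ ♕ ♔ ♗ · ♖│1
  ─────────────────
  a b c d e f g h

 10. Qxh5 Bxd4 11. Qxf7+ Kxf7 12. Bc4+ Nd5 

  a b c d e f g h
  ─────────────────
8│♜ · ♝ ♛ · ♜ · ·│8
7│♟ ♟ · ♟ · ♚ · ·│7
6│· · ♞ · · ♟ · ·│6
5│· · · ♞ · · ♟ ·│5
4│· · ♗ ♝ · · · ·│4
3│· · · · · · · ·│3
2│♙ ♙ · ♙ · ♙ ♙ ♙│2
1│♖ · ♗ · ♔ · · ♖│1
  ─────────────────
  a b c d e f g h



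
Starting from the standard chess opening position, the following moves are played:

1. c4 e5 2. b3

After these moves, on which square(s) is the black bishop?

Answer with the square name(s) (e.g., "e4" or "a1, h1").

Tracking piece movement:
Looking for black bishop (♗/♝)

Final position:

  a b c d e f g h
  ─────────────────
8│♜ ♞ ♝ ♛ ♚ ♝ ♞ ♜│8
7│♟ ♟ ♟ ♟ · ♟ ♟ ♟│7
6│· · · · · · · ·│6
5│· · · · ♟ · · ·│5
4│· · ♙ · · · · ·│4
3│· ♙ · · · · · ·│3
2│♙ · · ♙ ♙ ♙ ♙ ♙│2
1│♖ ♘ ♗ ♕ ♔ ♗ ♘ ♖│1
  ─────────────────
  a b c d e f g h


c8, f8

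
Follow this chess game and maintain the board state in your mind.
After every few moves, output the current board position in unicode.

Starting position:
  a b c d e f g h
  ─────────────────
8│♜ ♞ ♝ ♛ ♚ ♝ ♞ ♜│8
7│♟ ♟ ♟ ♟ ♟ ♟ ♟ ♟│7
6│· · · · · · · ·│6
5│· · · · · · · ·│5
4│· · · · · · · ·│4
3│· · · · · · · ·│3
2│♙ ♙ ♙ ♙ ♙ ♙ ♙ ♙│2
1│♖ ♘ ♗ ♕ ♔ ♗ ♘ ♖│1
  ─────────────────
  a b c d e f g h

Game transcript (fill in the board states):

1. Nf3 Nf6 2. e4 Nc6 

  a b c d e f g h
  ─────────────────
8│♜ · ♝ ♛ ♚ ♝ · ♜│8
7│♟ ♟ ♟ ♟ ♟ ♟ ♟ ♟│7
6│· · ♞ · · ♞ · ·│6
5│· · · · · · · ·│5
4│· · · · ♙ · · ·│4
3│· · · · · ♘ · ·│3
2│♙ ♙ ♙ ♙ · ♙ ♙ ♙│2
1│♖ ♘ ♗ ♕ ♔ ♗ · ♖│1
  ─────────────────
  a b c d e f g h

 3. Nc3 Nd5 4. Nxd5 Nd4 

  a b c d e f g h
  ─────────────────
8│♜ · ♝ ♛ ♚ ♝ · ♜│8
7│♟ ♟ ♟ ♟ ♟ ♟ ♟ ♟│7
6│· · · · · · · ·│6
5│· · · ♘ · · · ·│5
4│· · · ♞ ♙ · · ·│4
3│· · · · · ♘ · ·│3
2│♙ ♙ ♙ ♙ · ♙ ♙ ♙│2
1│♖ · ♗ ♕ ♔ ♗ · ♖│1
  ─────────────────
  a b c d e f g h

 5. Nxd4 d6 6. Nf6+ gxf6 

  a b c d e f g h
  ─────────────────
8│♜ · ♝ ♛ ♚ ♝ · ♜│8
7│♟ ♟ ♟ · ♟ ♟ · ♟│7
6│· · · ♟ · ♟ · ·│6
5│· · · · · · · ·│5
4│· · · ♘ ♙ · · ·│4
3│· · · · · · · ·│3
2│♙ ♙ ♙ ♙ · ♙ ♙ ♙│2
1│♖ · ♗ ♕ ♔ ♗ · ♖│1
  ─────────────────
  a b c d e f g h

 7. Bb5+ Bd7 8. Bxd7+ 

  a b c d e f g h
  ─────────────────
8│♜ · · ♛ ♚ ♝ · ♜│8
7│♟ ♟ ♟ ♗ ♟ ♟ · ♟│7
6│· · · ♟ · ♟ · ·│6
5│· · · · · · · ·│5
4│· · · ♘ ♙ · · ·│4
3│· · · · · · · ·│3
2│♙ ♙ ♙ ♙ · ♙ ♙ ♙│2
1│♖ · ♗ ♕ ♔ · · ♖│1
  ─────────────────
  a b c d e f g h


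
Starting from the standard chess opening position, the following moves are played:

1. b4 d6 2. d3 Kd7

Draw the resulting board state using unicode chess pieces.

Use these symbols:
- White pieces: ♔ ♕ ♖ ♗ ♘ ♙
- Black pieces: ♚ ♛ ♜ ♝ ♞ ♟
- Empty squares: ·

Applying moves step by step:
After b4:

♜ ♞ ♝ ♛ ♚ ♝ ♞ ♜
♟ ♟ ♟ ♟ ♟ ♟ ♟ ♟
· · · · · · · ·
· · · · · · · ·
· ♙ · · · · · ·
· · · · · · · ·
♙ · ♙ ♙ ♙ ♙ ♙ ♙
♖ ♘ ♗ ♕ ♔ ♗ ♘ ♖


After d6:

♜ ♞ ♝ ♛ ♚ ♝ ♞ ♜
♟ ♟ ♟ · ♟ ♟ ♟ ♟
· · · ♟ · · · ·
· · · · · · · ·
· ♙ · · · · · ·
· · · · · · · ·
♙ · ♙ ♙ ♙ ♙ ♙ ♙
♖ ♘ ♗ ♕ ♔ ♗ ♘ ♖


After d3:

♜ ♞ ♝ ♛ ♚ ♝ ♞ ♜
♟ ♟ ♟ · ♟ ♟ ♟ ♟
· · · ♟ · · · ·
· · · · · · · ·
· ♙ · · · · · ·
· · · ♙ · · · ·
♙ · ♙ · ♙ ♙ ♙ ♙
♖ ♘ ♗ ♕ ♔ ♗ ♘ ♖


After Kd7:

♜ ♞ ♝ ♛ · ♝ ♞ ♜
♟ ♟ ♟ ♚ ♟ ♟ ♟ ♟
· · · ♟ · · · ·
· · · · · · · ·
· ♙ · · · · · ·
· · · ♙ · · · ·
♙ · ♙ · ♙ ♙ ♙ ♙
♖ ♘ ♗ ♕ ♔ ♗ ♘ ♖



  a b c d e f g h
  ─────────────────
8│♜ ♞ ♝ ♛ · ♝ ♞ ♜│8
7│♟ ♟ ♟ ♚ ♟ ♟ ♟ ♟│7
6│· · · ♟ · · · ·│6
5│· · · · · · · ·│5
4│· ♙ · · · · · ·│4
3│· · · ♙ · · · ·│3
2│♙ · ♙ · ♙ ♙ ♙ ♙│2
1│♖ ♘ ♗ ♕ ♔ ♗ ♘ ♖│1
  ─────────────────
  a b c d e f g h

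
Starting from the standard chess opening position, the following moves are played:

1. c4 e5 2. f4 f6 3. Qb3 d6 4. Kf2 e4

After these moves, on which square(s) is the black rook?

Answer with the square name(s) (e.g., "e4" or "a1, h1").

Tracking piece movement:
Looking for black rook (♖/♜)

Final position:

  a b c d e f g h
  ─────────────────
8│♜ ♞ ♝ ♛ ♚ ♝ ♞ ♜│8
7│♟ ♟ ♟ · · · ♟ ♟│7
6│· · · ♟ · ♟ · ·│6
5│· · · · · · · ·│5
4│· · ♙ · ♟ ♙ · ·│4
3│· ♕ · · · · · ·│3
2│♙ ♙ · ♙ ♙ ♔ ♙ ♙│2
1│♖ ♘ ♗ · · ♗ ♘ ♖│1
  ─────────────────
  a b c d e f g h


a8, h8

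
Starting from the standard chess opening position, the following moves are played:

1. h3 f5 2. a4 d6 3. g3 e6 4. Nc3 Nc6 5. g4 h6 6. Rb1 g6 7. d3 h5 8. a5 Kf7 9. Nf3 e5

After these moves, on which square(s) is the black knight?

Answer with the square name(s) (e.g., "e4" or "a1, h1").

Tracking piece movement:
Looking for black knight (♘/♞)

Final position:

  a b c d e f g h
  ─────────────────
8│♜ · ♝ ♛ · ♝ ♞ ♜│8
7│♟ ♟ ♟ · · ♚ · ·│7
6│· · ♞ ♟ · · ♟ ·│6
5│♙ · · · ♟ ♟ · ♟│5
4│· · · · · · ♙ ·│4
3│· · ♘ ♙ · ♘ · ♙│3
2│· ♙ ♙ · ♙ ♙ · ·│2
1│· ♖ ♗ ♕ ♔ ♗ · ♖│1
  ─────────────────
  a b c d e f g h


c6, g8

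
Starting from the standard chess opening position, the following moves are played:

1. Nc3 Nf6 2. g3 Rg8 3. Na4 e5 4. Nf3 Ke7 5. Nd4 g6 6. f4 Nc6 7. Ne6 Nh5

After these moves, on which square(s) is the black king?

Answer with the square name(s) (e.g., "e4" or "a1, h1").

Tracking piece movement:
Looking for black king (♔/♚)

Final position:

  a b c d e f g h
  ─────────────────
8│♜ · ♝ ♛ · ♝ ♜ ·│8
7│♟ ♟ ♟ ♟ ♚ ♟ · ♟│7
6│· · ♞ · ♘ · ♟ ·│6
5│· · · · ♟ · · ♞│5
4│♘ · · · · ♙ · ·│4
3│· · · · · · ♙ ·│3
2│♙ ♙ ♙ ♙ ♙ · · ♙│2
1│♖ · ♗ ♕ ♔ ♗ · ♖│1
  ─────────────────
  a b c d e f g h


e7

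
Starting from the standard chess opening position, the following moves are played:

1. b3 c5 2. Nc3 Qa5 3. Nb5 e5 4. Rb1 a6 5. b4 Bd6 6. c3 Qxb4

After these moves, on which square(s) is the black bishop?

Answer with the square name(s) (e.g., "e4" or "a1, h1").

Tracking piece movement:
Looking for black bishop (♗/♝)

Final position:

  a b c d e f g h
  ─────────────────
8│♜ ♞ ♝ · ♚ · ♞ ♜│8
7│· ♟ · ♟ · ♟ ♟ ♟│7
6│♟ · · ♝ · · · ·│6
5│· ♘ ♟ · ♟ · · ·│5
4│· ♛ · · · · · ·│4
3│· · ♙ · · · · ·│3
2│♙ · · ♙ ♙ ♙ ♙ ♙│2
1│· ♖ ♗ ♕ ♔ ♗ ♘ ♖│1
  ─────────────────
  a b c d e f g h


c8, d6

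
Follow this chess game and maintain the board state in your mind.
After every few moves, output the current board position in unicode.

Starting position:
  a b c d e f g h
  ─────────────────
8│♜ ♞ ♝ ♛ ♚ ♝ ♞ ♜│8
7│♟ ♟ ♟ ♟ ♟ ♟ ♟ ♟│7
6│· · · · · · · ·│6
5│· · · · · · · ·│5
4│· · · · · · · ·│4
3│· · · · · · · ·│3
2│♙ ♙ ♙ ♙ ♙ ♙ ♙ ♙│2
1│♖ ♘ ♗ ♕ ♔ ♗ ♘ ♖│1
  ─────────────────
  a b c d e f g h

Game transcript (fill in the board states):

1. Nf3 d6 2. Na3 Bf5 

  a b c d e f g h
  ─────────────────
8│♜ ♞ · ♛ ♚ ♝ ♞ ♜│8
7│♟ ♟ ♟ · ♟ ♟ ♟ ♟│7
6│· · · ♟ · · · ·│6
5│· · · · · ♝ · ·│5
4│· · · · · · · ·│4
3│♘ · · · · ♘ · ·│3
2│♙ ♙ ♙ ♙ ♙ ♙ ♙ ♙│2
1│♖ · ♗ ♕ ♔ ♗ · ♖│1
  ─────────────────
  a b c d e f g h

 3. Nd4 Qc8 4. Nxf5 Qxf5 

  a b c d e f g h
  ─────────────────
8│♜ ♞ · · ♚ ♝ ♞ ♜│8
7│♟ ♟ ♟ · ♟ ♟ ♟ ♟│7
6│· · · ♟ · · · ·│6
5│· · · · · ♛ · ·│5
4│· · · · · · · ·│4
3│♘ · · · · · · ·│3
2│♙ ♙ ♙ ♙ ♙ ♙ ♙ ♙│2
1│♖ · ♗ ♕ ♔ ♗ · ♖│1
  ─────────────────
  a b c d e f g h

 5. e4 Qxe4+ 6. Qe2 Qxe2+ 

  a b c d e f g h
  ─────────────────
8│♜ ♞ · · ♚ ♝ ♞ ♜│8
7│♟ ♟ ♟ · ♟ ♟ ♟ ♟│7
6│· · · ♟ · · · ·│6
5│· · · · · · · ·│5
4│· · · · · · · ·│4
3│♘ · · · · · · ·│3
2│♙ ♙ ♙ ♙ ♛ ♙ ♙ ♙│2
1│♖ · ♗ · ♔ ♗ · ♖│1
  ─────────────────
  a b c d e f g h

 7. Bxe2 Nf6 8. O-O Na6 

  a b c d e f g h
  ─────────────────
8│♜ · · · ♚ ♝ · ♜│8
7│♟ ♟ ♟ · ♟ ♟ ♟ ♟│7
6│♞ · · ♟ · ♞ · ·│6
5│· · · · · · · ·│5
4│· · · · · · · ·│4
3│♘ · · · · · · ·│3
2│♙ ♙ ♙ ♙ ♗ ♙ ♙ ♙│2
1│♖ · ♗ · · ♖ ♔ ·│1
  ─────────────────
  a b c d e f g h



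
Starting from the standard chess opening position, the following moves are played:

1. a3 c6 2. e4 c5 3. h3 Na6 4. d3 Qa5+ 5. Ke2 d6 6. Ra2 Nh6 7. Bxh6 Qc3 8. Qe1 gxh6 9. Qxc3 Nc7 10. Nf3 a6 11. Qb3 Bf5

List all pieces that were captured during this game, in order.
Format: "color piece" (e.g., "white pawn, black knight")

Tracking captures:
  Bxh6: captured black knight
  gxh6: captured white bishop
  Qxc3: captured black queen

black knight, white bishop, black queen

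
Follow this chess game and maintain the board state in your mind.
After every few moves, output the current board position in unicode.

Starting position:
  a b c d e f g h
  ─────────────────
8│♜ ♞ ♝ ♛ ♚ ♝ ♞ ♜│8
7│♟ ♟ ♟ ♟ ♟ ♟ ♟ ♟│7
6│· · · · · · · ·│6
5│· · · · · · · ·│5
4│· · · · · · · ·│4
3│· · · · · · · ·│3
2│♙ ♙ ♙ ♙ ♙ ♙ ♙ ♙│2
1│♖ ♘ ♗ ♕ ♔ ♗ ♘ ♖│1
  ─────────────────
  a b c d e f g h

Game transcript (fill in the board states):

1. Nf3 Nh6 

  a b c d e f g h
  ─────────────────
8│♜ ♞ ♝ ♛ ♚ ♝ · ♜│8
7│♟ ♟ ♟ ♟ ♟ ♟ ♟ ♟│7
6│· · · · · · · ♞│6
5│· · · · · · · ·│5
4│· · · · · · · ·│4
3│· · · · · ♘ · ·│3
2│♙ ♙ ♙ ♙ ♙ ♙ ♙ ♙│2
1│♖ ♘ ♗ ♕ ♔ ♗ · ♖│1
  ─────────────────
  a b c d e f g h

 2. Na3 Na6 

  a b c d e f g h
  ─────────────────
8│♜ · ♝ ♛ ♚ ♝ · ♜│8
7│♟ ♟ ♟ ♟ ♟ ♟ ♟ ♟│7
6│♞ · · · · · · ♞│6
5│· · · · · · · ·│5
4│· · · · · · · ·│4
3│♘ · · · · ♘ · ·│3
2│♙ ♙ ♙ ♙ ♙ ♙ ♙ ♙│2
1│♖ · ♗ ♕ ♔ ♗ · ♖│1
  ─────────────────
  a b c d e f g h

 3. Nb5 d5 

  a b c d e f g h
  ─────────────────
8│♜ · ♝ ♛ ♚ ♝ · ♜│8
7│♟ ♟ ♟ · ♟ ♟ ♟ ♟│7
6│♞ · · · · · · ♞│6
5│· ♘ · ♟ · · · ·│5
4│· · · · · · · ·│4
3│· · · · · ♘ · ·│3
2│♙ ♙ ♙ ♙ ♙ ♙ ♙ ♙│2
1│♖ · ♗ ♕ ♔ ♗ · ♖│1
  ─────────────────
  a b c d e f g h

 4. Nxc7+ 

  a b c d e f g h
  ─────────────────
8│♜ · ♝ ♛ ♚ ♝ · ♜│8
7│♟ ♟ ♘ · ♟ ♟ ♟ ♟│7
6│♞ · · · · · · ♞│6
5│· · · ♟ · · · ·│5
4│· · · · · · · ·│4
3│· · · · · ♘ · ·│3
2│♙ ♙ ♙ ♙ ♙ ♙ ♙ ♙│2
1│♖ · ♗ ♕ ♔ ♗ · ♖│1
  ─────────────────
  a b c d e f g h


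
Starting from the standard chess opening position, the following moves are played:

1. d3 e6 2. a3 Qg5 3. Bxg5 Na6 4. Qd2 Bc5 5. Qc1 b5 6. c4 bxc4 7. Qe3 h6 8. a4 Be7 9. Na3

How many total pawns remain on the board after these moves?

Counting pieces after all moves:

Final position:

  a b c d e f g h
  ─────────────────
8│♜ · ♝ · ♚ · ♞ ♜│8
7│♟ · ♟ ♟ ♝ ♟ ♟ ·│7
6│♞ · · · ♟ · · ♟│6
5│· · · · · · ♗ ·│5
4│♙ · ♟ · · · · ·│4
3│♘ · · ♙ ♕ · · ·│3
2│· ♙ · · ♙ ♙ ♙ ♙│2
1│♖ · · · ♔ ♗ ♘ ♖│1
  ─────────────────
  a b c d e f g h


15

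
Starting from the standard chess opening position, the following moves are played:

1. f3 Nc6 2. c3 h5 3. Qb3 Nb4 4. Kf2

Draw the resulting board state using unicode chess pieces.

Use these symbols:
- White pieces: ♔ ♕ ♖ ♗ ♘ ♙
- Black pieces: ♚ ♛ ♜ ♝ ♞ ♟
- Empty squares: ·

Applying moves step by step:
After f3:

♜ ♞ ♝ ♛ ♚ ♝ ♞ ♜
♟ ♟ ♟ ♟ ♟ ♟ ♟ ♟
· · · · · · · ·
· · · · · · · ·
· · · · · · · ·
· · · · · ♙ · ·
♙ ♙ ♙ ♙ ♙ · ♙ ♙
♖ ♘ ♗ ♕ ♔ ♗ ♘ ♖


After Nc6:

♜ · ♝ ♛ ♚ ♝ ♞ ♜
♟ ♟ ♟ ♟ ♟ ♟ ♟ ♟
· · ♞ · · · · ·
· · · · · · · ·
· · · · · · · ·
· · · · · ♙ · ·
♙ ♙ ♙ ♙ ♙ · ♙ ♙
♖ ♘ ♗ ♕ ♔ ♗ ♘ ♖


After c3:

♜ · ♝ ♛ ♚ ♝ ♞ ♜
♟ ♟ ♟ ♟ ♟ ♟ ♟ ♟
· · ♞ · · · · ·
· · · · · · · ·
· · · · · · · ·
· · ♙ · · ♙ · ·
♙ ♙ · ♙ ♙ · ♙ ♙
♖ ♘ ♗ ♕ ♔ ♗ ♘ ♖


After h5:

♜ · ♝ ♛ ♚ ♝ ♞ ♜
♟ ♟ ♟ ♟ ♟ ♟ ♟ ·
· · ♞ · · · · ·
· · · · · · · ♟
· · · · · · · ·
· · ♙ · · ♙ · ·
♙ ♙ · ♙ ♙ · ♙ ♙
♖ ♘ ♗ ♕ ♔ ♗ ♘ ♖


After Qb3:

♜ · ♝ ♛ ♚ ♝ ♞ ♜
♟ ♟ ♟ ♟ ♟ ♟ ♟ ·
· · ♞ · · · · ·
· · · · · · · ♟
· · · · · · · ·
· ♕ ♙ · · ♙ · ·
♙ ♙ · ♙ ♙ · ♙ ♙
♖ ♘ ♗ · ♔ ♗ ♘ ♖


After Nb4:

♜ · ♝ ♛ ♚ ♝ ♞ ♜
♟ ♟ ♟ ♟ ♟ ♟ ♟ ·
· · · · · · · ·
· · · · · · · ♟
· ♞ · · · · · ·
· ♕ ♙ · · ♙ · ·
♙ ♙ · ♙ ♙ · ♙ ♙
♖ ♘ ♗ · ♔ ♗ ♘ ♖


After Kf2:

♜ · ♝ ♛ ♚ ♝ ♞ ♜
♟ ♟ ♟ ♟ ♟ ♟ ♟ ·
· · · · · · · ·
· · · · · · · ♟
· ♞ · · · · · ·
· ♕ ♙ · · ♙ · ·
♙ ♙ · ♙ ♙ ♔ ♙ ♙
♖ ♘ ♗ · · ♗ ♘ ♖



  a b c d e f g h
  ─────────────────
8│♜ · ♝ ♛ ♚ ♝ ♞ ♜│8
7│♟ ♟ ♟ ♟ ♟ ♟ ♟ ·│7
6│· · · · · · · ·│6
5│· · · · · · · ♟│5
4│· ♞ · · · · · ·│4
3│· ♕ ♙ · · ♙ · ·│3
2│♙ ♙ · ♙ ♙ ♔ ♙ ♙│2
1│♖ ♘ ♗ · · ♗ ♘ ♖│1
  ─────────────────
  a b c d e f g h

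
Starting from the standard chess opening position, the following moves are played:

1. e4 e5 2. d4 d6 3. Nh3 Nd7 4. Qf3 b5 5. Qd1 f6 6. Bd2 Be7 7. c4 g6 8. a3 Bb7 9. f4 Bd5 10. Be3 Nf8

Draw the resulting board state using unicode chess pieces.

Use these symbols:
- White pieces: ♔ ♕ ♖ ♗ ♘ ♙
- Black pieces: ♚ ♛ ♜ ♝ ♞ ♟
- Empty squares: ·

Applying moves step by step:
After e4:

♜ ♞ ♝ ♛ ♚ ♝ ♞ ♜
♟ ♟ ♟ ♟ ♟ ♟ ♟ ♟
· · · · · · · ·
· · · · · · · ·
· · · · ♙ · · ·
· · · · · · · ·
♙ ♙ ♙ ♙ · ♙ ♙ ♙
♖ ♘ ♗ ♕ ♔ ♗ ♘ ♖


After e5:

♜ ♞ ♝ ♛ ♚ ♝ ♞ ♜
♟ ♟ ♟ ♟ · ♟ ♟ ♟
· · · · · · · ·
· · · · ♟ · · ·
· · · · ♙ · · ·
· · · · · · · ·
♙ ♙ ♙ ♙ · ♙ ♙ ♙
♖ ♘ ♗ ♕ ♔ ♗ ♘ ♖


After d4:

♜ ♞ ♝ ♛ ♚ ♝ ♞ ♜
♟ ♟ ♟ ♟ · ♟ ♟ ♟
· · · · · · · ·
· · · · ♟ · · ·
· · · ♙ ♙ · · ·
· · · · · · · ·
♙ ♙ ♙ · · ♙ ♙ ♙
♖ ♘ ♗ ♕ ♔ ♗ ♘ ♖


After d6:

♜ ♞ ♝ ♛ ♚ ♝ ♞ ♜
♟ ♟ ♟ · · ♟ ♟ ♟
· · · ♟ · · · ·
· · · · ♟ · · ·
· · · ♙ ♙ · · ·
· · · · · · · ·
♙ ♙ ♙ · · ♙ ♙ ♙
♖ ♘ ♗ ♕ ♔ ♗ ♘ ♖


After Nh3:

♜ ♞ ♝ ♛ ♚ ♝ ♞ ♜
♟ ♟ ♟ · · ♟ ♟ ♟
· · · ♟ · · · ·
· · · · ♟ · · ·
· · · ♙ ♙ · · ·
· · · · · · · ♘
♙ ♙ ♙ · · ♙ ♙ ♙
♖ ♘ ♗ ♕ ♔ ♗ · ♖


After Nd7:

♜ · ♝ ♛ ♚ ♝ ♞ ♜
♟ ♟ ♟ ♞ · ♟ ♟ ♟
· · · ♟ · · · ·
· · · · ♟ · · ·
· · · ♙ ♙ · · ·
· · · · · · · ♘
♙ ♙ ♙ · · ♙ ♙ ♙
♖ ♘ ♗ ♕ ♔ ♗ · ♖


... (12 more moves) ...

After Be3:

♜ · · ♛ ♚ · ♞ ♜
♟ · ♟ ♞ ♝ · · ♟
· · · ♟ · ♟ ♟ ·
· ♟ · ♝ ♟ · · ·
· · ♙ ♙ ♙ ♙ · ·
♙ · · · ♗ · · ♘
· ♙ · · · · ♙ ♙
♖ ♘ · ♕ ♔ ♗ · ♖


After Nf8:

♜ · · ♛ ♚ ♞ ♞ ♜
♟ · ♟ · ♝ · · ♟
· · · ♟ · ♟ ♟ ·
· ♟ · ♝ ♟ · · ·
· · ♙ ♙ ♙ ♙ · ·
♙ · · · ♗ · · ♘
· ♙ · · · · ♙ ♙
♖ ♘ · ♕ ♔ ♗ · ♖



  a b c d e f g h
  ─────────────────
8│♜ · · ♛ ♚ ♞ ♞ ♜│8
7│♟ · ♟ · ♝ · · ♟│7
6│· · · ♟ · ♟ ♟ ·│6
5│· ♟ · ♝ ♟ · · ·│5
4│· · ♙ ♙ ♙ ♙ · ·│4
3│♙ · · · ♗ · · ♘│3
2│· ♙ · · · · ♙ ♙│2
1│♖ ♘ · ♕ ♔ ♗ · ♖│1
  ─────────────────
  a b c d e f g h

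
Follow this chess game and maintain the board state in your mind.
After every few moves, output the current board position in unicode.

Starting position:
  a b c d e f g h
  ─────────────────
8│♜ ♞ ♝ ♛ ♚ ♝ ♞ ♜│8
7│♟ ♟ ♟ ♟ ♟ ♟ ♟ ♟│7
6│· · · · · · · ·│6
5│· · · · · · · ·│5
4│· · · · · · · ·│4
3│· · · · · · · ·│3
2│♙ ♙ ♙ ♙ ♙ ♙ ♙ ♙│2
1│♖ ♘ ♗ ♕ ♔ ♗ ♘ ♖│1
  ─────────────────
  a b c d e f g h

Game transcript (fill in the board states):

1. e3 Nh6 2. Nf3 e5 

  a b c d e f g h
  ─────────────────
8│♜ ♞ ♝ ♛ ♚ ♝ · ♜│8
7│♟ ♟ ♟ ♟ · ♟ ♟ ♟│7
6│· · · · · · · ♞│6
5│· · · · ♟ · · ·│5
4│· · · · · · · ·│4
3│· · · · ♙ ♘ · ·│3
2│♙ ♙ ♙ ♙ · ♙ ♙ ♙│2
1│♖ ♘ ♗ ♕ ♔ ♗ · ♖│1
  ─────────────────
  a b c d e f g h

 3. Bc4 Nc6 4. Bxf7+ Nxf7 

  a b c d e f g h
  ─────────────────
8│♜ · ♝ ♛ ♚ ♝ · ♜│8
7│♟ ♟ ♟ ♟ · ♞ ♟ ♟│7
6│· · ♞ · · · · ·│6
5│· · · · ♟ · · ·│5
4│· · · · · · · ·│4
3│· · · · ♙ ♘ · ·│3
2│♙ ♙ ♙ ♙ · ♙ ♙ ♙│2
1│♖ ♘ ♗ ♕ ♔ · · ♖│1
  ─────────────────
  a b c d e f g h

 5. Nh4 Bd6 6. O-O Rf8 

  a b c d e f g h
  ─────────────────
8│♜ · ♝ ♛ ♚ ♜ · ·│8
7│♟ ♟ ♟ ♟ · ♞ ♟ ♟│7
6│· · ♞ ♝ · · · ·│6
5│· · · · ♟ · · ·│5
4│· · · · · · · ♘│4
3│· · · · ♙ · · ·│3
2│♙ ♙ ♙ ♙ · ♙ ♙ ♙│2
1│♖ ♘ ♗ ♕ · ♖ ♔ ·│1
  ─────────────────
  a b c d e f g h

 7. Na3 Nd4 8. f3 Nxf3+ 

  a b c d e f g h
  ─────────────────
8│♜ · ♝ ♛ ♚ ♜ · ·│8
7│♟ ♟ ♟ ♟ · ♞ ♟ ♟│7
6│· · · ♝ · · · ·│6
5│· · · · ♟ · · ·│5
4│· · · · · · · ♘│4
3│♘ · · · ♙ ♞ · ·│3
2│♙ ♙ ♙ ♙ · · ♙ ♙│2
1│♖ · ♗ ♕ · ♖ ♔ ·│1
  ─────────────────
  a b c d e f g h



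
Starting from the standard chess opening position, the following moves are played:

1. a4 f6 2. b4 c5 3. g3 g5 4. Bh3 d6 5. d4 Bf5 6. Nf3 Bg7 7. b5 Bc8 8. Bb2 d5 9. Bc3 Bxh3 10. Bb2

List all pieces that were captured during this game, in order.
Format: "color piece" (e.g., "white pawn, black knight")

Tracking captures:
  Bxh3: captured white bishop

white bishop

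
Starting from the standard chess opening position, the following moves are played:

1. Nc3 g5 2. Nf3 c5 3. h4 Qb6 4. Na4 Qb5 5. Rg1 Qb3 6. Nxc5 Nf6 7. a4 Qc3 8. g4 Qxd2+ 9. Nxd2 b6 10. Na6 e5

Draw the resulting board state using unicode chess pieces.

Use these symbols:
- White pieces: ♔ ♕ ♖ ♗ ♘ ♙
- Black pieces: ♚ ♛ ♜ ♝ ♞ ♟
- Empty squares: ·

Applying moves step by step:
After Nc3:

♜ ♞ ♝ ♛ ♚ ♝ ♞ ♜
♟ ♟ ♟ ♟ ♟ ♟ ♟ ♟
· · · · · · · ·
· · · · · · · ·
· · · · · · · ·
· · ♘ · · · · ·
♙ ♙ ♙ ♙ ♙ ♙ ♙ ♙
♖ · ♗ ♕ ♔ ♗ ♘ ♖


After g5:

♜ ♞ ♝ ♛ ♚ ♝ ♞ ♜
♟ ♟ ♟ ♟ ♟ ♟ · ♟
· · · · · · · ·
· · · · · · ♟ ·
· · · · · · · ·
· · ♘ · · · · ·
♙ ♙ ♙ ♙ ♙ ♙ ♙ ♙
♖ · ♗ ♕ ♔ ♗ ♘ ♖


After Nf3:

♜ ♞ ♝ ♛ ♚ ♝ ♞ ♜
♟ ♟ ♟ ♟ ♟ ♟ · ♟
· · · · · · · ·
· · · · · · ♟ ·
· · · · · · · ·
· · ♘ · · ♘ · ·
♙ ♙ ♙ ♙ ♙ ♙ ♙ ♙
♖ · ♗ ♕ ♔ ♗ · ♖


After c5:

♜ ♞ ♝ ♛ ♚ ♝ ♞ ♜
♟ ♟ · ♟ ♟ ♟ · ♟
· · · · · · · ·
· · ♟ · · · ♟ ·
· · · · · · · ·
· · ♘ · · ♘ · ·
♙ ♙ ♙ ♙ ♙ ♙ ♙ ♙
♖ · ♗ ♕ ♔ ♗ · ♖


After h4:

♜ ♞ ♝ ♛ ♚ ♝ ♞ ♜
♟ ♟ · ♟ ♟ ♟ · ♟
· · · · · · · ·
· · ♟ · · · ♟ ·
· · · · · · · ♙
· · ♘ · · ♘ · ·
♙ ♙ ♙ ♙ ♙ ♙ ♙ ·
♖ · ♗ ♕ ♔ ♗ · ♖


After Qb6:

♜ ♞ ♝ · ♚ ♝ ♞ ♜
♟ ♟ · ♟ ♟ ♟ · ♟
· ♛ · · · · · ·
· · ♟ · · · ♟ ·
· · · · · · · ♙
· · ♘ · · ♘ · ·
♙ ♙ ♙ ♙ ♙ ♙ ♙ ·
♖ · ♗ ♕ ♔ ♗ · ♖


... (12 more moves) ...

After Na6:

♜ ♞ ♝ · ♚ ♝ · ♜
♟ · · ♟ ♟ ♟ · ♟
♘ ♟ · · · ♞ · ·
· · · · · · ♟ ·
♙ · · · · · ♙ ♙
· · · · · · · ·
· ♙ ♙ ♘ ♙ ♙ · ·
♖ · ♗ ♕ ♔ ♗ ♖ ·


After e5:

♜ ♞ ♝ · ♚ ♝ · ♜
♟ · · ♟ · ♟ · ♟
♘ ♟ · · · ♞ · ·
· · · · ♟ · ♟ ·
♙ · · · · · ♙ ♙
· · · · · · · ·
· ♙ ♙ ♘ ♙ ♙ · ·
♖ · ♗ ♕ ♔ ♗ ♖ ·



  a b c d e f g h
  ─────────────────
8│♜ ♞ ♝ · ♚ ♝ · ♜│8
7│♟ · · ♟ · ♟ · ♟│7
6│♘ ♟ · · · ♞ · ·│6
5│· · · · ♟ · ♟ ·│5
4│♙ · · · · · ♙ ♙│4
3│· · · · · · · ·│3
2│· ♙ ♙ ♘ ♙ ♙ · ·│2
1│♖ · ♗ ♕ ♔ ♗ ♖ ·│1
  ─────────────────
  a b c d e f g h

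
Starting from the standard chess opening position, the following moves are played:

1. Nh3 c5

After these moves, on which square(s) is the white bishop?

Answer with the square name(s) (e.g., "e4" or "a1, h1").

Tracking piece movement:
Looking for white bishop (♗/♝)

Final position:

  a b c d e f g h
  ─────────────────
8│♜ ♞ ♝ ♛ ♚ ♝ ♞ ♜│8
7│♟ ♟ · ♟ ♟ ♟ ♟ ♟│7
6│· · · · · · · ·│6
5│· · ♟ · · · · ·│5
4│· · · · · · · ·│4
3│· · · · · · · ♘│3
2│♙ ♙ ♙ ♙ ♙ ♙ ♙ ♙│2
1│♖ ♘ ♗ ♕ ♔ ♗ · ♖│1
  ─────────────────
  a b c d e f g h


c1, f1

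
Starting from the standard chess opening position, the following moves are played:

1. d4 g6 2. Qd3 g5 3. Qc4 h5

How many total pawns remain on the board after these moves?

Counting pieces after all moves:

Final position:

  a b c d e f g h
  ─────────────────
8│♜ ♞ ♝ ♛ ♚ ♝ ♞ ♜│8
7│♟ ♟ ♟ ♟ ♟ ♟ · ·│7
6│· · · · · · · ·│6
5│· · · · · · ♟ ♟│5
4│· · ♕ ♙ · · · ·│4
3│· · · · · · · ·│3
2│♙ ♙ ♙ · ♙ ♙ ♙ ♙│2
1│♖ ♘ ♗ · ♔ ♗ ♘ ♖│1
  ─────────────────
  a b c d e f g h


16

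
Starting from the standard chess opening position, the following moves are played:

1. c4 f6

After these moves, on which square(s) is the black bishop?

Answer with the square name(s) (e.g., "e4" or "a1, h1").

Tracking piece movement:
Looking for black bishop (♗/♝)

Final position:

  a b c d e f g h
  ─────────────────
8│♜ ♞ ♝ ♛ ♚ ♝ ♞ ♜│8
7│♟ ♟ ♟ ♟ ♟ · ♟ ♟│7
6│· · · · · ♟ · ·│6
5│· · · · · · · ·│5
4│· · ♙ · · · · ·│4
3│· · · · · · · ·│3
2│♙ ♙ · ♙ ♙ ♙ ♙ ♙│2
1│♖ ♘ ♗ ♕ ♔ ♗ ♘ ♖│1
  ─────────────────
  a b c d e f g h


c8, f8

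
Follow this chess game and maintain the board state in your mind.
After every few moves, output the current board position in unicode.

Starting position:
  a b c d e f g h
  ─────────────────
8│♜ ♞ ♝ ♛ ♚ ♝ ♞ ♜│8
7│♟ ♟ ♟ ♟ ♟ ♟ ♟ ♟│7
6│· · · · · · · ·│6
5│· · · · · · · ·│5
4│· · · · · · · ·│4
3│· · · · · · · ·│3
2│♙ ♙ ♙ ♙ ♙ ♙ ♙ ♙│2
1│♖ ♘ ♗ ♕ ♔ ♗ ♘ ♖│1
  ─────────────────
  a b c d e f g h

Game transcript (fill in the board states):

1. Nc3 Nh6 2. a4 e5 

  a b c d e f g h
  ─────────────────
8│♜ ♞ ♝ ♛ ♚ ♝ · ♜│8
7│♟ ♟ ♟ ♟ · ♟ ♟ ♟│7
6│· · · · · · · ♞│6
5│· · · · ♟ · · ·│5
4│♙ · · · · · · ·│4
3│· · ♘ · · · · ·│3
2│· ♙ ♙ ♙ ♙ ♙ ♙ ♙│2
1│♖ · ♗ ♕ ♔ ♗ ♘ ♖│1
  ─────────────────
  a b c d e f g h

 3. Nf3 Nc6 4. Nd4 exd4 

  a b c d e f g h
  ─────────────────
8│♜ · ♝ ♛ ♚ ♝ · ♜│8
7│♟ ♟ ♟ ♟ · ♟ ♟ ♟│7
6│· · ♞ · · · · ♞│6
5│· · · · · · · ·│5
4│♙ · · ♟ · · · ·│4
3│· · ♘ · · · · ·│3
2│· ♙ ♙ ♙ ♙ ♙ ♙ ♙│2
1│♖ · ♗ ♕ ♔ ♗ · ♖│1
  ─────────────────
  a b c d e f g h

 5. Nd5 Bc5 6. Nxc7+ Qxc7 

  a b c d e f g h
  ─────────────────
8│♜ · ♝ · ♚ · · ♜│8
7│♟ ♟ ♛ ♟ · ♟ ♟ ♟│7
6│· · ♞ · · · · ♞│6
5│· · ♝ · · · · ·│5
4│♙ · · ♟ · · · ·│4
3│· · · · · · · ·│3
2│· ♙ ♙ ♙ ♙ ♙ ♙ ♙│2
1│♖ · ♗ ♕ ♔ ♗ · ♖│1
  ─────────────────
  a b c d e f g h

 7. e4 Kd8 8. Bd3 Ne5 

  a b c d e f g h
  ─────────────────
8│♜ · ♝ ♚ · · · ♜│8
7│♟ ♟ ♛ ♟ · ♟ ♟ ♟│7
6│· · · · · · · ♞│6
5│· · ♝ · ♞ · · ·│5
4│♙ · · ♟ ♙ · · ·│4
3│· · · ♗ · · · ·│3
2│· ♙ ♙ ♙ · ♙ ♙ ♙│2
1│♖ · ♗ ♕ ♔ · · ♖│1
  ─────────────────
  a b c d e f g h

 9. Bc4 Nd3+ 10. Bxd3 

  a b c d e f g h
  ─────────────────
8│♜ · ♝ ♚ · · · ♜│8
7│♟ ♟ ♛ ♟ · ♟ ♟ ♟│7
6│· · · · · · · ♞│6
5│· · ♝ · · · · ·│5
4│♙ · · ♟ ♙ · · ·│4
3│· · · ♗ · · · ·│3
2│· ♙ ♙ ♙ · ♙ ♙ ♙│2
1│♖ · ♗ ♕ ♔ · · ♖│1
  ─────────────────
  a b c d e f g h


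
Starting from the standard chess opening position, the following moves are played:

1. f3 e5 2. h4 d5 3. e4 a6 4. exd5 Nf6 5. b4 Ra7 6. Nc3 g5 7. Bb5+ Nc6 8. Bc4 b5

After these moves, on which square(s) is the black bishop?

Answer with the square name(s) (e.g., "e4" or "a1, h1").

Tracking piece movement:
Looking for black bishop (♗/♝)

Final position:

  a b c d e f g h
  ─────────────────
8│· · ♝ ♛ ♚ ♝ · ♜│8
7│♜ · ♟ · · ♟ · ♟│7
6│♟ · ♞ · · ♞ · ·│6
5│· ♟ · ♙ ♟ · ♟ ·│5
4│· ♙ ♗ · · · · ♙│4
3│· · ♘ · · ♙ · ·│3
2│♙ · ♙ ♙ · · ♙ ·│2
1│♖ · ♗ ♕ ♔ · ♘ ♖│1
  ─────────────────
  a b c d e f g h


c8, f8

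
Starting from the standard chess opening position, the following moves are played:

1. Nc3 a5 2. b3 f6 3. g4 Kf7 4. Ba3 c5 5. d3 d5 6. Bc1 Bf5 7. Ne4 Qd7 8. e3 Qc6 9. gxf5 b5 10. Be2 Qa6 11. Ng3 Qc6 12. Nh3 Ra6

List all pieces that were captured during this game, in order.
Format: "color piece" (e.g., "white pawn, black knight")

Tracking captures:
  gxf5: captured black bishop

black bishop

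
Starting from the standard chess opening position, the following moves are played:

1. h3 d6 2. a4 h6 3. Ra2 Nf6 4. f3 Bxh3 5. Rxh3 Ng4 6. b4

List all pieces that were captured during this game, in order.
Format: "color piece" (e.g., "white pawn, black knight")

Tracking captures:
  Bxh3: captured white pawn
  Rxh3: captured black bishop

white pawn, black bishop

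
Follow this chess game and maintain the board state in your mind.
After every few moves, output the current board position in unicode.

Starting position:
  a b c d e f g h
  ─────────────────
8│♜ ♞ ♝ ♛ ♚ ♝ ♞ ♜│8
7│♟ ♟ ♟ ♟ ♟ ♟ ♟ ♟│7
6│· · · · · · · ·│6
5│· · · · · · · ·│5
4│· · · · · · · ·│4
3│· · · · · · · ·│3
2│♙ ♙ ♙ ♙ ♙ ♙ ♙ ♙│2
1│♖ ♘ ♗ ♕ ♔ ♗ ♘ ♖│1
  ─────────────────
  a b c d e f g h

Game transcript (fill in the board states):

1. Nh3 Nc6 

  a b c d e f g h
  ─────────────────
8│♜ · ♝ ♛ ♚ ♝ ♞ ♜│8
7│♟ ♟ ♟ ♟ ♟ ♟ ♟ ♟│7
6│· · ♞ · · · · ·│6
5│· · · · · · · ·│5
4│· · · · · · · ·│4
3│· · · · · · · ♘│3
2│♙ ♙ ♙ ♙ ♙ ♙ ♙ ♙│2
1│♖ ♘ ♗ ♕ ♔ ♗ · ♖│1
  ─────────────────
  a b c d e f g h

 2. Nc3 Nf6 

  a b c d e f g h
  ─────────────────
8│♜ · ♝ ♛ ♚ ♝ · ♜│8
7│♟ ♟ ♟ ♟ ♟ ♟ ♟ ♟│7
6│· · ♞ · · ♞ · ·│6
5│· · · · · · · ·│5
4│· · · · · · · ·│4
3│· · ♘ · · · · ♘│3
2│♙ ♙ ♙ ♙ ♙ ♙ ♙ ♙│2
1│♖ · ♗ ♕ ♔ ♗ · ♖│1
  ─────────────────
  a b c d e f g h

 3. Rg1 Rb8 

  a b c d e f g h
  ─────────────────
8│· ♜ ♝ ♛ ♚ ♝ · ♜│8
7│♟ ♟ ♟ ♟ ♟ ♟ ♟ ♟│7
6│· · ♞ · · ♞ · ·│6
5│· · · · · · · ·│5
4│· · · · · · · ·│4
3│· · ♘ · · · · ♘│3
2│♙ ♙ ♙ ♙ ♙ ♙ ♙ ♙│2
1│♖ · ♗ ♕ ♔ ♗ ♖ ·│1
  ─────────────────
  a b c d e f g h

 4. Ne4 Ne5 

  a b c d e f g h
  ─────────────────
8│· ♜ ♝ ♛ ♚ ♝ · ♜│8
7│♟ ♟ ♟ ♟ ♟ ♟ ♟ ♟│7
6│· · · · · ♞ · ·│6
5│· · · · ♞ · · ·│5
4│· · · · ♘ · · ·│4
3│· · · · · · · ♘│3
2│♙ ♙ ♙ ♙ ♙ ♙ ♙ ♙│2
1│♖ · ♗ ♕ ♔ ♗ ♖ ·│1
  ─────────────────
  a b c d e f g h

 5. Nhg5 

  a b c d e f g h
  ─────────────────
8│· ♜ ♝ ♛ ♚ ♝ · ♜│8
7│♟ ♟ ♟ ♟ ♟ ♟ ♟ ♟│7
6│· · · · · ♞ · ·│6
5│· · · · ♞ · ♘ ·│5
4│· · · · ♘ · · ·│4
3│· · · · · · · ·│3
2│♙ ♙ ♙ ♙ ♙ ♙ ♙ ♙│2
1│♖ · ♗ ♕ ♔ ♗ ♖ ·│1
  ─────────────────
  a b c d e f g h


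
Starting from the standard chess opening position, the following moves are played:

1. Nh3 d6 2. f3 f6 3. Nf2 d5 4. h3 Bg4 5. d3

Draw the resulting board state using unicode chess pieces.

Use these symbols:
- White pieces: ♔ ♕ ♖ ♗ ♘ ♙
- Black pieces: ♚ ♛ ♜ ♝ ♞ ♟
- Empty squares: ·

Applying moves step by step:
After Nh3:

♜ ♞ ♝ ♛ ♚ ♝ ♞ ♜
♟ ♟ ♟ ♟ ♟ ♟ ♟ ♟
· · · · · · · ·
· · · · · · · ·
· · · · · · · ·
· · · · · · · ♘
♙ ♙ ♙ ♙ ♙ ♙ ♙ ♙
♖ ♘ ♗ ♕ ♔ ♗ · ♖


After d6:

♜ ♞ ♝ ♛ ♚ ♝ ♞ ♜
♟ ♟ ♟ · ♟ ♟ ♟ ♟
· · · ♟ · · · ·
· · · · · · · ·
· · · · · · · ·
· · · · · · · ♘
♙ ♙ ♙ ♙ ♙ ♙ ♙ ♙
♖ ♘ ♗ ♕ ♔ ♗ · ♖


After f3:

♜ ♞ ♝ ♛ ♚ ♝ ♞ ♜
♟ ♟ ♟ · ♟ ♟ ♟ ♟
· · · ♟ · · · ·
· · · · · · · ·
· · · · · · · ·
· · · · · ♙ · ♘
♙ ♙ ♙ ♙ ♙ · ♙ ♙
♖ ♘ ♗ ♕ ♔ ♗ · ♖


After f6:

♜ ♞ ♝ ♛ ♚ ♝ ♞ ♜
♟ ♟ ♟ · ♟ · ♟ ♟
· · · ♟ · ♟ · ·
· · · · · · · ·
· · · · · · · ·
· · · · · ♙ · ♘
♙ ♙ ♙ ♙ ♙ · ♙ ♙
♖ ♘ ♗ ♕ ♔ ♗ · ♖


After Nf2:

♜ ♞ ♝ ♛ ♚ ♝ ♞ ♜
♟ ♟ ♟ · ♟ · ♟ ♟
· · · ♟ · ♟ · ·
· · · · · · · ·
· · · · · · · ·
· · · · · ♙ · ·
♙ ♙ ♙ ♙ ♙ ♘ ♙ ♙
♖ ♘ ♗ ♕ ♔ ♗ · ♖


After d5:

♜ ♞ ♝ ♛ ♚ ♝ ♞ ♜
♟ ♟ ♟ · ♟ · ♟ ♟
· · · · · ♟ · ·
· · · ♟ · · · ·
· · · · · · · ·
· · · · · ♙ · ·
♙ ♙ ♙ ♙ ♙ ♘ ♙ ♙
♖ ♘ ♗ ♕ ♔ ♗ · ♖


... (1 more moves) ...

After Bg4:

♜ ♞ · ♛ ♚ ♝ ♞ ♜
♟ ♟ ♟ · ♟ · ♟ ♟
· · · · · ♟ · ·
· · · ♟ · · · ·
· · · · · · ♝ ·
· · · · · ♙ · ♙
♙ ♙ ♙ ♙ ♙ ♘ ♙ ·
♖ ♘ ♗ ♕ ♔ ♗ · ♖


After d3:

♜ ♞ · ♛ ♚ ♝ ♞ ♜
♟ ♟ ♟ · ♟ · ♟ ♟
· · · · · ♟ · ·
· · · ♟ · · · ·
· · · · · · ♝ ·
· · · ♙ · ♙ · ♙
♙ ♙ ♙ · ♙ ♘ ♙ ·
♖ ♘ ♗ ♕ ♔ ♗ · ♖



  a b c d e f g h
  ─────────────────
8│♜ ♞ · ♛ ♚ ♝ ♞ ♜│8
7│♟ ♟ ♟ · ♟ · ♟ ♟│7
6│· · · · · ♟ · ·│6
5│· · · ♟ · · · ·│5
4│· · · · · · ♝ ·│4
3│· · · ♙ · ♙ · ♙│3
2│♙ ♙ ♙ · ♙ ♘ ♙ ·│2
1│♖ ♘ ♗ ♕ ♔ ♗ · ♖│1
  ─────────────────
  a b c d e f g h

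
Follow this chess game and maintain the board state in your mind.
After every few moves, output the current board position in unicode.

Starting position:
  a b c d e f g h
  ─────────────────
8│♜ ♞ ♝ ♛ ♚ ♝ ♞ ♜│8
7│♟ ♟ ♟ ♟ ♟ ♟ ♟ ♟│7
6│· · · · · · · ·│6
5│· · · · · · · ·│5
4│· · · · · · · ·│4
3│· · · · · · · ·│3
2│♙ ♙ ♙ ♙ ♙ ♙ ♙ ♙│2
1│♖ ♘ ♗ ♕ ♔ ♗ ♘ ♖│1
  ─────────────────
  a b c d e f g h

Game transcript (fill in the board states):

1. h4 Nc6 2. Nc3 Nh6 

  a b c d e f g h
  ─────────────────
8│♜ · ♝ ♛ ♚ ♝ · ♜│8
7│♟ ♟ ♟ ♟ ♟ ♟ ♟ ♟│7
6│· · ♞ · · · · ♞│6
5│· · · · · · · ·│5
4│· · · · · · · ♙│4
3│· · ♘ · · · · ·│3
2│♙ ♙ ♙ ♙ ♙ ♙ ♙ ·│2
1│♖ · ♗ ♕ ♔ ♗ ♘ ♖│1
  ─────────────────
  a b c d e f g h

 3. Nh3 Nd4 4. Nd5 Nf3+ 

  a b c d e f g h
  ─────────────────
8│♜ · ♝ ♛ ♚ ♝ · ♜│8
7│♟ ♟ ♟ ♟ ♟ ♟ ♟ ♟│7
6│· · · · · · · ♞│6
5│· · · ♘ · · · ·│5
4│· · · · · · · ♙│4
3│· · · · · ♞ · ♘│3
2│♙ ♙ ♙ ♙ ♙ ♙ ♙ ·│2
1│♖ · ♗ ♕ ♔ ♗ · ♖│1
  ─────────────────
  a b c d e f g h

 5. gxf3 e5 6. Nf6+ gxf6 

  a b c d e f g h
  ─────────────────
8│♜ · ♝ ♛ ♚ ♝ · ♜│8
7│♟ ♟ ♟ ♟ · ♟ · ♟│7
6│· · · · · ♟ · ♞│6
5│· · · · ♟ · · ·│5
4│· · · · · · · ♙│4
3│· · · · · ♙ · ♘│3
2│♙ ♙ ♙ ♙ ♙ ♙ · ·│2
1│♖ · ♗ ♕ ♔ ♗ · ♖│1
  ─────────────────
  a b c d e f g h

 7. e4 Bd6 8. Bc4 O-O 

  a b c d e f g h
  ─────────────────
8│♜ · ♝ ♛ · ♜ ♚ ·│8
7│♟ ♟ ♟ ♟ · ♟ · ♟│7
6│· · · ♝ · ♟ · ♞│6
5│· · · · ♟ · · ·│5
4│· · ♗ · ♙ · · ♙│4
3│· · · · · ♙ · ♘│3
2│♙ ♙ ♙ ♙ · ♙ · ·│2
1│♖ · ♗ ♕ ♔ · · ♖│1
  ─────────────────
  a b c d e f g h

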